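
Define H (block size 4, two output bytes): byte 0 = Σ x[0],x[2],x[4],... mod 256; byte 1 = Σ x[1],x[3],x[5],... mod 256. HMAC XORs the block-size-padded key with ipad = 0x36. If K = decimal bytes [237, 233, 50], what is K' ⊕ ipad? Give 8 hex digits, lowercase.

dbdf0436

Key decimal bytes [237, 233, 50] = ed e9 32 is 3 bytes ≤ B = 4; zero-pad to 4 bytes: K' = ed e9 32 00.
XOR each byte with 0x36: ed⊕36=db, e9⊕36=df, 32⊕36=04, 00⊕36=36.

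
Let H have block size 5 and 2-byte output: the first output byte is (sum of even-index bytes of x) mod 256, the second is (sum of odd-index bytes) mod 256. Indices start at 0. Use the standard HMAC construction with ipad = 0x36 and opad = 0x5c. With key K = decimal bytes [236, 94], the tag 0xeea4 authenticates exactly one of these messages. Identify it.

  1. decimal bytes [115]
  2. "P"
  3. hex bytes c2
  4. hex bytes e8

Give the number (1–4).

4

Key decimal bytes [236, 94] = ec 5e is 2 bytes ≤ B = 5; zero-pad to 5 bytes: K' = ec 5e 00 00 00.
K' ⊕ ipad = da 68 36 36 36; K' ⊕ opad = b0 02 5c 5c 5c.
m1: inner = H(da 68 36 36 36 73) = 46 11; tag = H(b0 02 5c 5c 5c 46 11) = 79a4
m2: inner = H(da 68 36 36 36 50) = 46 ee; tag = H(b0 02 5c 5c 5c 46 ee) = 56a4
m3: inner = H(da 68 36 36 36 c2) = 46 60; tag = H(b0 02 5c 5c 5c 46 60) = c8a4
m4: inner = H(da 68 36 36 36 e8) = 46 86; tag = H(b0 02 5c 5c 5c 46 86) = eea4 ← matches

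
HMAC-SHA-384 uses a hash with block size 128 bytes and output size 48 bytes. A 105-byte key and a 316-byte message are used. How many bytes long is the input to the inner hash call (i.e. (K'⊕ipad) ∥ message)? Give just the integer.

444

Key is 105 ≤ 128 bytes, zero-padded: |K'| = 128.
Inner input = (K'⊕ipad) ∥ m → 128 + 316 = 444 bytes.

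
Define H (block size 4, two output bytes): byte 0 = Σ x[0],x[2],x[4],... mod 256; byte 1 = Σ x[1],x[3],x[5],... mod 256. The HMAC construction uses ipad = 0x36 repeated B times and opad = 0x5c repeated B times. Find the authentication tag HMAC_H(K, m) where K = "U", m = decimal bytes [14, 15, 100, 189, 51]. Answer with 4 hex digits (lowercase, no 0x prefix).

a3f0

Key "U" = 55 is 1 byte ≤ B = 4; zero-pad to 4 bytes: K' = 55 00 00 00.
K' ⊕ ipad = 63 36 36 36.  K' ⊕ opad = 09 5c 5c 5c.
Inner input = (K'⊕ipad) ∥ m = 63 36 36 36 ∥ 0e 0f 64 bd 33.
Inner hash: even-index sum = 318 mod 256 = 62; odd-index sum = 312 mod 256 = 56 → 3e 38.
Outer input = (K'⊕opad) ∥ inner = 09 5c 5c 5c ∥ 3e 38.
Outer hash (tag): even-index sum = 163 mod 256 = 163; odd-index sum = 240 mod 256 = 240 → a3 f0.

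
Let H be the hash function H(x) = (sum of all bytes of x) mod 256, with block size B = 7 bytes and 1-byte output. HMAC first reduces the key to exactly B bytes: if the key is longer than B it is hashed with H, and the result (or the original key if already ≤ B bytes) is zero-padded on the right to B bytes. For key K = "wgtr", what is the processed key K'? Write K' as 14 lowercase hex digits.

77677472000000

Key "wgtr" = 77 67 74 72 is 4 bytes ≤ B = 7; zero-pad to 7 bytes: K' = 77 67 74 72 00 00 00.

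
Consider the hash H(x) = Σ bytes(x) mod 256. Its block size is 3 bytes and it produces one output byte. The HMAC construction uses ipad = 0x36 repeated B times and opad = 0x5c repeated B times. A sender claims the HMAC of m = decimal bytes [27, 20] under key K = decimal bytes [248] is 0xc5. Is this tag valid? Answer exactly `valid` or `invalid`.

valid

Key decimal bytes [248] = f8 is 1 byte ≤ B = 3; zero-pad to 3 bytes: K' = f8 00 00.
K' ⊕ ipad = ce 36 36; K' ⊕ opad = a4 5c 5c.
Inner hash: sum = 206+54+54+27+20 = 361; mod 256 = 105 → 69.
Outer hash (recomputed tag): sum = 164+92+92+105 = 453; mod 256 = 197 → c5.
Recomputed tag = c5; claimed = c5 → match.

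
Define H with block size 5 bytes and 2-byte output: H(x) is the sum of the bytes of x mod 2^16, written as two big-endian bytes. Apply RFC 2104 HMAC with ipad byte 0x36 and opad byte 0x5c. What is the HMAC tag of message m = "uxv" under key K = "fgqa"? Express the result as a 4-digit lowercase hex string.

0215

Key "fgqa" = 66 67 71 61 is 4 bytes ≤ B = 5; zero-pad to 5 bytes: K' = 66 67 71 61 00.
K' ⊕ ipad = 50 51 47 57 36.  K' ⊕ opad = 3a 3b 2d 3d 5c.
Inner input = (K'⊕ipad) ∥ m = 50 51 47 57 36 ∥ 75 78 76.
Inner hash: sum = 80+81+71+87+54+117+120+118 = 728 → 02 d8.
Outer input = (K'⊕opad) ∥ inner = 3a 3b 2d 3d 5c ∥ 02 d8.
Outer hash (tag): sum = 58+59+45+61+92+2+216 = 533 → 02 15.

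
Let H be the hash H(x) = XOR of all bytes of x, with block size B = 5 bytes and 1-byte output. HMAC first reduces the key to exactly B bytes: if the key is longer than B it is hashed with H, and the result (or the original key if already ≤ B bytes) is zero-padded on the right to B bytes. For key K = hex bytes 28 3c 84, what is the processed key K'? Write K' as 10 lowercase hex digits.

283c840000

Key hex bytes 28 3c 84 is 3 bytes ≤ B = 5; zero-pad to 5 bytes: K' = 28 3c 84 00 00.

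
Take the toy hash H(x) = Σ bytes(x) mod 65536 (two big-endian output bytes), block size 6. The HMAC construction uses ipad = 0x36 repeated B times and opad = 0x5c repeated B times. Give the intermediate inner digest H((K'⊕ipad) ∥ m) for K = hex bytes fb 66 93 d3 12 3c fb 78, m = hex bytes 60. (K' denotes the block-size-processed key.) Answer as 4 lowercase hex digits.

0228

Key hex bytes fb 66 93 d3 12 3c fb 78 is 8 bytes > B = 6, so hash it first: H(key) = 04 88, then zero-pad to 6 bytes: K' = 04 88 00 00 00 00.
K' ⊕ ipad = 32 be 36 36 36 36.
Inner input = 32 be 36 36 36 36 ∥ 60.
Inner hash: sum = 50+190+54+54+54+54+96 = 552 → 02 28.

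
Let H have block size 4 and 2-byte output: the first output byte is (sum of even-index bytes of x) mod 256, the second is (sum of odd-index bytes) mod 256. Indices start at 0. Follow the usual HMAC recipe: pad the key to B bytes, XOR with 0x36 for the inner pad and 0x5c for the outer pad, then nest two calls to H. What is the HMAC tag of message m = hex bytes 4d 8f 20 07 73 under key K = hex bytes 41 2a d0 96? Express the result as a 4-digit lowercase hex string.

Key hex bytes 41 2a d0 96 is exactly B = 4 bytes: K' = 41 2a d0 96.
K' ⊕ ipad = 77 1c e6 a0.  K' ⊕ opad = 1d 76 8c ca.
Inner input = (K'⊕ipad) ∥ m = 77 1c e6 a0 ∥ 4d 8f 20 07 73.
Inner hash: even-index sum = 573 mod 256 = 61; odd-index sum = 338 mod 256 = 82 → 3d 52.
Outer input = (K'⊕opad) ∥ inner = 1d 76 8c ca ∥ 3d 52.
Outer hash (tag): even-index sum = 230 mod 256 = 230; odd-index sum = 402 mod 256 = 146 → e6 92.

e692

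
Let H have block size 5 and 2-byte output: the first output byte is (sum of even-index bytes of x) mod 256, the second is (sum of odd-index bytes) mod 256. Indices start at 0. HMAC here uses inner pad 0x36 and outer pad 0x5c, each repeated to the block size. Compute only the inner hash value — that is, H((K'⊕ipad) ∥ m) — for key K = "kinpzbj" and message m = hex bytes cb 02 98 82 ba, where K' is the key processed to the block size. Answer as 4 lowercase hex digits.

Key "kinpzbj" = 6b 69 6e 70 7a 62 6a is 7 bytes > B = 5, so hash it first: H(key) = bd 3b, then zero-pad to 5 bytes: K' = bd 3b 00 00 00.
K' ⊕ ipad = 8b 0d 36 36 36.
Inner input = 8b 0d 36 36 36 ∥ cb 02 98 82 ba.
Inner hash: even-index sum = 379 mod 256 = 123; odd-index sum = 608 mod 256 = 96 → 7b 60.

7b60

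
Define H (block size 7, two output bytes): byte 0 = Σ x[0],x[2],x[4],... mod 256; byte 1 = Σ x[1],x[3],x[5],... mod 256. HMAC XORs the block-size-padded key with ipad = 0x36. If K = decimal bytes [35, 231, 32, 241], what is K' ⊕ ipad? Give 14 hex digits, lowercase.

Key decimal bytes [35, 231, 32, 241] = 23 e7 20 f1 is 4 bytes ≤ B = 7; zero-pad to 7 bytes: K' = 23 e7 20 f1 00 00 00.
XOR each byte with 0x36: 23⊕36=15, e7⊕36=d1, 20⊕36=16, f1⊕36=c7, 00⊕36=36, 00⊕36=36, 00⊕36=36.

15d116c7363636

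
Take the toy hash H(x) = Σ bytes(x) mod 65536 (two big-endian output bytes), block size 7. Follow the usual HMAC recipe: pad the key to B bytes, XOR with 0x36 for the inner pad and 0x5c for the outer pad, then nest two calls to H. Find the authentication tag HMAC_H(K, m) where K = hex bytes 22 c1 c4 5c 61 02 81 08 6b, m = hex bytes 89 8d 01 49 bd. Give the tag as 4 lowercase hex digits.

0300

Key hex bytes 22 c1 c4 5c 61 02 81 08 6b is 9 bytes > B = 7, so hash it first: H(key) = 03 5a, then zero-pad to 7 bytes: K' = 03 5a 00 00 00 00 00.
K' ⊕ ipad = 35 6c 36 36 36 36 36.  K' ⊕ opad = 5f 06 5c 5c 5c 5c 5c.
Inner input = (K'⊕ipad) ∥ m = 35 6c 36 36 36 36 36 ∥ 89 8d 01 49 bd.
Inner hash: sum = 53+108+54+54+54+54+54+137+141+1+73+189 = 972 → 03 cc.
Outer input = (K'⊕opad) ∥ inner = 5f 06 5c 5c 5c 5c 5c ∥ 03 cc.
Outer hash (tag): sum = 95+6+92+92+92+92+92+3+204 = 768 → 03 00.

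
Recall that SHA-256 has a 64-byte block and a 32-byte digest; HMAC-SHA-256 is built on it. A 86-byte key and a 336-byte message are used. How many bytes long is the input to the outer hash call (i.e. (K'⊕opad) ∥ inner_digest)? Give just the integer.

96

Key is 86 > 64 bytes, so it is hashed to 32 bytes then zero-padded to 64: |K'| = 64.
Outer input = (K'⊕opad) ∥ H(inner) → 64 + 32 = 96 bytes.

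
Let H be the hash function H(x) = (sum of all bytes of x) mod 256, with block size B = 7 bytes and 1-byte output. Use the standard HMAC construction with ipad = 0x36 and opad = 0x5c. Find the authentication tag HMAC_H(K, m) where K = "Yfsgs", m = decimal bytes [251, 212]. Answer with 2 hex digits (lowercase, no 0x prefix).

65

Key "Yfsgs" = 59 66 73 67 73 is 5 bytes ≤ B = 7; zero-pad to 7 bytes: K' = 59 66 73 67 73 00 00.
K' ⊕ ipad = 6f 50 45 51 45 36 36.  K' ⊕ opad = 05 3a 2f 3b 2f 5c 5c.
Inner input = (K'⊕ipad) ∥ m = 6f 50 45 51 45 36 36 ∥ fb d4.
Inner hash: sum = 111+80+69+81+69+54+54+251+212 = 981; mod 256 = 213 → d5.
Outer input = (K'⊕opad) ∥ inner = 05 3a 2f 3b 2f 5c 5c ∥ d5.
Outer hash (tag): sum = 5+58+47+59+47+92+92+213 = 613; mod 256 = 101 → 65.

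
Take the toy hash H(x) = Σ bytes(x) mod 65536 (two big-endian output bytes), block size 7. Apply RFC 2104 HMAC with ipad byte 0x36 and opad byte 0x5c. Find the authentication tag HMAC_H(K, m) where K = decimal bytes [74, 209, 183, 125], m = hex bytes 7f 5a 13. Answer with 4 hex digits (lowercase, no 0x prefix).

Key decimal bytes [74, 209, 183, 125] = 4a d1 b7 7d is 4 bytes ≤ B = 7; zero-pad to 7 bytes: K' = 4a d1 b7 7d 00 00 00.
K' ⊕ ipad = 7c e7 81 4b 36 36 36.  K' ⊕ opad = 16 8d eb 21 5c 5c 5c.
Inner input = (K'⊕ipad) ∥ m = 7c e7 81 4b 36 36 36 ∥ 7f 5a 13.
Inner hash: sum = 124+231+129+75+54+54+54+127+90+19 = 957 → 03 bd.
Outer input = (K'⊕opad) ∥ inner = 16 8d eb 21 5c 5c 5c ∥ 03 bd.
Outer hash (tag): sum = 22+141+235+33+92+92+92+3+189 = 899 → 03 83.

0383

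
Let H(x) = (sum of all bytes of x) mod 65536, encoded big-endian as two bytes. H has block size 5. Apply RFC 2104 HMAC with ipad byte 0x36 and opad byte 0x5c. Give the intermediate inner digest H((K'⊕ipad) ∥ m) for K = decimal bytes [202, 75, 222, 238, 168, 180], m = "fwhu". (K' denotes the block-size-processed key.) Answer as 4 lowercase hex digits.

Key decimal bytes [202, 75, 222, 238, 168, 180] = ca 4b de ee a8 b4 is 6 bytes > B = 5, so hash it first: H(key) = 04 3d, then zero-pad to 5 bytes: K' = 04 3d 00 00 00.
K' ⊕ ipad = 32 0b 36 36 36.
Inner input = 32 0b 36 36 36 ∥ 66 77 68 75.
Inner hash: sum = 50+11+54+54+54+102+119+104+117 = 665 → 02 99.

0299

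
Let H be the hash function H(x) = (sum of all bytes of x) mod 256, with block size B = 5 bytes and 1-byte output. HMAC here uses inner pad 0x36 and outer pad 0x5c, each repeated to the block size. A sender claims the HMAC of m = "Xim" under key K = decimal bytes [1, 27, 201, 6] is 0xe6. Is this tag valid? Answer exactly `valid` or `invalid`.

valid

Key decimal bytes [1, 27, 201, 6] = 01 1b c9 06 is 4 bytes ≤ B = 5; zero-pad to 5 bytes: K' = 01 1b c9 06 00.
K' ⊕ ipad = 37 2d ff 30 36; K' ⊕ opad = 5d 47 95 5a 5c.
Inner hash: sum = 55+45+255+48+54+88+105+109 = 759; mod 256 = 247 → f7.
Outer hash (recomputed tag): sum = 93+71+149+90+92+247 = 742; mod 256 = 230 → e6.
Recomputed tag = e6; claimed = e6 → match.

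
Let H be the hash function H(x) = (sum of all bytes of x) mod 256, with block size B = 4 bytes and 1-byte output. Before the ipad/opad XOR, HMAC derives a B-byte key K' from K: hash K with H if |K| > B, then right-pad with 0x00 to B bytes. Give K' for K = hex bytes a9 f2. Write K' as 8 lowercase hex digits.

Key hex bytes a9 f2 is 2 bytes ≤ B = 4; zero-pad to 4 bytes: K' = a9 f2 00 00.

a9f20000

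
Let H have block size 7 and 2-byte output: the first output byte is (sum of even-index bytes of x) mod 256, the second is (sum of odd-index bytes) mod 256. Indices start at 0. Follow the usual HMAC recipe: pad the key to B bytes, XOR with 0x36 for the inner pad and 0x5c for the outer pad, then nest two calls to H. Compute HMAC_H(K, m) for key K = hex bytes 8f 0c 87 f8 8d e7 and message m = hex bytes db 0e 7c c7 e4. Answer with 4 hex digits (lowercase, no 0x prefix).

Key hex bytes 8f 0c 87 f8 8d e7 is 6 bytes ≤ B = 7; zero-pad to 7 bytes: K' = 8f 0c 87 f8 8d e7 00.
K' ⊕ ipad = b9 3a b1 ce bb d1 36.  K' ⊕ opad = d3 50 db a4 d1 bb 5c.
Inner input = (K'⊕ipad) ∥ m = b9 3a b1 ce bb d1 36 ∥ db 0e 7c c7 e4.
Inner hash: even-index sum = 816 mod 256 = 48; odd-index sum = 1044 mod 256 = 20 → 30 14.
Outer input = (K'⊕opad) ∥ inner = d3 50 db a4 d1 bb 5c ∥ 30 14.
Outer hash (tag): even-index sum = 751 mod 256 = 239; odd-index sum = 479 mod 256 = 223 → ef df.

efdf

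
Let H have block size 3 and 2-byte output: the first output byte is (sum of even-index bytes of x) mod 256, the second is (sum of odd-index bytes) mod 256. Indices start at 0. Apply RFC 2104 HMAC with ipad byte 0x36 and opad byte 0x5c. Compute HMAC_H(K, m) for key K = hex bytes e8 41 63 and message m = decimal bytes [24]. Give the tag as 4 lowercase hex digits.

8250

Key hex bytes e8 41 63 is exactly B = 3 bytes: K' = e8 41 63.
K' ⊕ ipad = de 77 55.  K' ⊕ opad = b4 1d 3f.
Inner input = (K'⊕ipad) ∥ m = de 77 55 ∥ 18.
Inner hash: even-index sum = 307 mod 256 = 51; odd-index sum = 143 mod 256 = 143 → 33 8f.
Outer input = (K'⊕opad) ∥ inner = b4 1d 3f ∥ 33 8f.
Outer hash (tag): even-index sum = 386 mod 256 = 130; odd-index sum = 80 mod 256 = 80 → 82 50.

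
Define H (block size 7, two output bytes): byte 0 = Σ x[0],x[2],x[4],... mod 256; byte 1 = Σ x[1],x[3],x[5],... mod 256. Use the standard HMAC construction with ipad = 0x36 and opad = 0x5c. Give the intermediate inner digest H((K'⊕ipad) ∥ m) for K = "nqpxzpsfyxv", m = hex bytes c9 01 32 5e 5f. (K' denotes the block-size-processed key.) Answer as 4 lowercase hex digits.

Key "nqpxzpsfyxv" = 6e 71 70 78 7a 70 73 66 79 78 76 is 11 bytes > B = 7, so hash it first: H(key) = ba 37, then zero-pad to 7 bytes: K' = ba 37 00 00 00 00 00.
K' ⊕ ipad = 8c 01 36 36 36 36 36.
Inner input = 8c 01 36 36 36 36 36 ∥ c9 01 32 5e 5f.
Inner hash: even-index sum = 397 mod 256 = 141; odd-index sum = 455 mod 256 = 199 → 8d c7.

8dc7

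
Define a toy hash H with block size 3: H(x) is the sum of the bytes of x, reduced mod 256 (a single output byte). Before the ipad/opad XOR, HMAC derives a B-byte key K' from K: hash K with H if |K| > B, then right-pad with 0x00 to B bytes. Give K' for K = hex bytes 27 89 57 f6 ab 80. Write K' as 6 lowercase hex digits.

|K| = 6 > B = 3, so first hash the key.
H(K): sum = 39+137+87+246+171+128 = 808; mod 256 = 40 → 28.
Zero-pad H(K) = 28 to 3 bytes: K' = 28 00 00.

280000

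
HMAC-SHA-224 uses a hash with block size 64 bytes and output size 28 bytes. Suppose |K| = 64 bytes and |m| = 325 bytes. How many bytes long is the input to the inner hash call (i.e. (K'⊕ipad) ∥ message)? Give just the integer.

Key is 64 ≤ 64 bytes, zero-padded: |K'| = 64.
Inner input = (K'⊕ipad) ∥ m → 64 + 325 = 389 bytes.

389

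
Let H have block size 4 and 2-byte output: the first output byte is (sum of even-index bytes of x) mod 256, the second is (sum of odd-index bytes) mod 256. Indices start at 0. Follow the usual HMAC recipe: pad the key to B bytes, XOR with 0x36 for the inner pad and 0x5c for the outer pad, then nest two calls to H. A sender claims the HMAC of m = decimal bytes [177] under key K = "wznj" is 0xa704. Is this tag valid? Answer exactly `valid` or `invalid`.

valid

Key "wznj" = 77 7a 6e 6a is exactly B = 4 bytes: K' = 77 7a 6e 6a.
K' ⊕ ipad = 41 4c 58 5c; K' ⊕ opad = 2b 26 32 36.
Inner hash: even-index sum = 330 mod 256 = 74; odd-index sum = 168 mod 256 = 168 → 4a a8.
Outer hash (recomputed tag): even-index sum = 167 mod 256 = 167; odd-index sum = 260 mod 256 = 4 → a7 04.
Recomputed tag = a704; claimed = a704 → match.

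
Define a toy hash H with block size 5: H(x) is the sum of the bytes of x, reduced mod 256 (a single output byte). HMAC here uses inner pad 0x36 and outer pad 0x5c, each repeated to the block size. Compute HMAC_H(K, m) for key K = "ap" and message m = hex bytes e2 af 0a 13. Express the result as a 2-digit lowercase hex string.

Key "ap" = 61 70 is 2 bytes ≤ B = 5; zero-pad to 5 bytes: K' = 61 70 00 00 00.
K' ⊕ ipad = 57 46 36 36 36.  K' ⊕ opad = 3d 2c 5c 5c 5c.
Inner input = (K'⊕ipad) ∥ m = 57 46 36 36 36 ∥ e2 af 0a 13.
Inner hash: sum = 87+70+54+54+54+226+175+10+19 = 749; mod 256 = 237 → ed.
Outer input = (K'⊕opad) ∥ inner = 3d 2c 5c 5c 5c ∥ ed.
Outer hash (tag): sum = 61+44+92+92+92+237 = 618; mod 256 = 106 → 6a.

6a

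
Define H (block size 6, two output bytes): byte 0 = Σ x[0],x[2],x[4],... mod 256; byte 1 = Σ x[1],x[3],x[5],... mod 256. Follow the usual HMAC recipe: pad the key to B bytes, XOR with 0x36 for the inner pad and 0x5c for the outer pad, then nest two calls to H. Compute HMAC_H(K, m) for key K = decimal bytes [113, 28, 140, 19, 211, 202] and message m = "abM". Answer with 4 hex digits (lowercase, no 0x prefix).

Key decimal bytes [113, 28, 140, 19, 211, 202] = 71 1c 8c 13 d3 ca is exactly B = 6 bytes: K' = 71 1c 8c 13 d3 ca.
K' ⊕ ipad = 47 2a ba 25 e5 fc.  K' ⊕ opad = 2d 40 d0 4f 8f 96.
Inner input = (K'⊕ipad) ∥ m = 47 2a ba 25 e5 fc ∥ 61 62 4d.
Inner hash: even-index sum = 660 mod 256 = 148; odd-index sum = 429 mod 256 = 173 → 94 ad.
Outer input = (K'⊕opad) ∥ inner = 2d 40 d0 4f 8f 96 ∥ 94 ad.
Outer hash (tag): even-index sum = 544 mod 256 = 32; odd-index sum = 466 mod 256 = 210 → 20 d2.

20d2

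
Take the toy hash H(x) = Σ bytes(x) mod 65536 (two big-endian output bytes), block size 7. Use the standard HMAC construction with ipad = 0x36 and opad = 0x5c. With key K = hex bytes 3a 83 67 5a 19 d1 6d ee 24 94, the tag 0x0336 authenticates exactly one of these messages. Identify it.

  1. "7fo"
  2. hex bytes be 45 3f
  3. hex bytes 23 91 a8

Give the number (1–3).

3

Key hex bytes 3a 83 67 5a 19 d1 6d ee 24 94 is 10 bytes > B = 7, so hash it first: H(key) = 04 7b, then zero-pad to 7 bytes: K' = 04 7b 00 00 00 00 00.
K' ⊕ ipad = 32 4d 36 36 36 36 36; K' ⊕ opad = 58 27 5c 5c 5c 5c 5c.
m1: inner = H(32 4d 36 36 36 36 36 37 66 6f) = 02 99; tag = H(58 27 5c 5c 5c 5c 5c 02 99) = 02e6
m2: inner = H(32 4d 36 36 36 36 36 be 45 3f) = 02 cf; tag = H(58 27 5c 5c 5c 5c 5c 02 cf) = 031c
m3: inner = H(32 4d 36 36 36 36 36 23 91 a8) = 02 e9; tag = H(58 27 5c 5c 5c 5c 5c 02 e9) = 0336 ← matches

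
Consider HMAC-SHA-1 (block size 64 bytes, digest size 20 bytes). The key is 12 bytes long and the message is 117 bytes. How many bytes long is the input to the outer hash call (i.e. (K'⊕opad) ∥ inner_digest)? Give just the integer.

84

Key is 12 ≤ 64 bytes, zero-padded: |K'| = 64.
Outer input = (K'⊕opad) ∥ H(inner) → 64 + 20 = 84 bytes.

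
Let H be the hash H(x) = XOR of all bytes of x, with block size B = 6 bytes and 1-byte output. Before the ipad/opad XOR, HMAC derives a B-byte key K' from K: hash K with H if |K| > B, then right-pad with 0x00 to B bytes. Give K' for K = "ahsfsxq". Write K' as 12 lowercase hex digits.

|K| = 7 > B = 6, so first hash the key.
H(K): XOR 61⊕68⊕73⊕66⊕73⊕78⊕71 = 66.
Zero-pad H(K) = 66 to 6 bytes: K' = 66 00 00 00 00 00.

660000000000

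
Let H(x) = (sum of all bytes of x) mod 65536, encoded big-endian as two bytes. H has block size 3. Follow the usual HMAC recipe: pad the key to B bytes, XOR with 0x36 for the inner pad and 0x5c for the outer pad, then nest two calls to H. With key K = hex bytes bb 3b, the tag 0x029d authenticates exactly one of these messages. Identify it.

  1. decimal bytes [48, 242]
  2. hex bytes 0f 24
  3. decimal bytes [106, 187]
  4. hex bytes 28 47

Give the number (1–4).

1

Key hex bytes bb 3b is 2 bytes ≤ B = 3; zero-pad to 3 bytes: K' = bb 3b 00.
K' ⊕ ipad = 8d 0d 36; K' ⊕ opad = e7 67 5c.
m1: inner = H(8d 0d 36 30 f2) = 01 f2; tag = H(e7 67 5c 01 f2) = 029d ← matches
m2: inner = H(8d 0d 36 0f 24) = 01 03; tag = H(e7 67 5c 01 03) = 01ae
m3: inner = H(8d 0d 36 6a bb) = 01 f5; tag = H(e7 67 5c 01 f5) = 02a0
m4: inner = H(8d 0d 36 28 47) = 01 3f; tag = H(e7 67 5c 01 3f) = 01ea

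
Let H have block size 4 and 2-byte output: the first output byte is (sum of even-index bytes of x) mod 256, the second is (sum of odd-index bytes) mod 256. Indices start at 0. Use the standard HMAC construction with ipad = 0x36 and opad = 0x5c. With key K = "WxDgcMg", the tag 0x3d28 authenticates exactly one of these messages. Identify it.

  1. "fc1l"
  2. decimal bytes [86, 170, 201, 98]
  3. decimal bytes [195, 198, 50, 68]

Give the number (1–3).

2

Key "WxDgcMg" = 57 78 44 67 63 4d 67 is 7 bytes > B = 4, so hash it first: H(key) = 65 2c, then zero-pad to 4 bytes: K' = 65 2c 00 00.
K' ⊕ ipad = 53 1a 36 36; K' ⊕ opad = 39 70 5c 5c.
m1: inner = H(53 1a 36 36 66 63 31 6c) = 20 1f; tag = H(39 70 5c 5c 20 1f) = b5eb
m2: inner = H(53 1a 36 36 56 aa c9 62) = a8 5c; tag = H(39 70 5c 5c a8 5c) = 3d28 ← matches
m3: inner = H(53 1a 36 36 c3 c6 32 44) = 7e 5a; tag = H(39 70 5c 5c 7e 5a) = 1326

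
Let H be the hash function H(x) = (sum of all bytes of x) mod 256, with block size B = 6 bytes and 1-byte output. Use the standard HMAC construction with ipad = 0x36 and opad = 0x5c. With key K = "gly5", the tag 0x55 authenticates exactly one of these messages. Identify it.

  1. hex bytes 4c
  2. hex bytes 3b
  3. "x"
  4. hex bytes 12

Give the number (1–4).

2

Key "gly5" = 67 6c 79 35 is 4 bytes ≤ B = 6; zero-pad to 6 bytes: K' = 67 6c 79 35 00 00.
K' ⊕ ipad = 51 5a 4f 03 36 36; K' ⊕ opad = 3b 30 25 69 5c 5c.
m1: inner = H(51 5a 4f 03 36 36 4c) = b5; tag = H(3b 30 25 69 5c 5c b5) = 66
m2: inner = H(51 5a 4f 03 36 36 3b) = a4; tag = H(3b 30 25 69 5c 5c a4) = 55 ← matches
m3: inner = H(51 5a 4f 03 36 36 78) = e1; tag = H(3b 30 25 69 5c 5c e1) = 92
m4: inner = H(51 5a 4f 03 36 36 12) = 7b; tag = H(3b 30 25 69 5c 5c 7b) = 2c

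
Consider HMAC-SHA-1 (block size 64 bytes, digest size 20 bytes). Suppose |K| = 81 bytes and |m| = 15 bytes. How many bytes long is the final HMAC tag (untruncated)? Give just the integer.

20

The tag is one SHA-1 digest: 20 bytes.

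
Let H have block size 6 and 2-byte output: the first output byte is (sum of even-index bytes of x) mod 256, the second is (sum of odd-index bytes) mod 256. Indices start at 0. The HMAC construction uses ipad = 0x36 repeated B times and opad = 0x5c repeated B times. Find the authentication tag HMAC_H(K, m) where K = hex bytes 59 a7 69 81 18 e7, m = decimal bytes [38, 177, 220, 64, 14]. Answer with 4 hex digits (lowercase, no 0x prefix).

Key hex bytes 59 a7 69 81 18 e7 is exactly B = 6 bytes: K' = 59 a7 69 81 18 e7.
K' ⊕ ipad = 6f 91 5f b7 2e d1.  K' ⊕ opad = 05 fb 35 dd 44 bb.
Inner input = (K'⊕ipad) ∥ m = 6f 91 5f b7 2e d1 ∥ 26 b1 dc 40 0e.
Inner hash: even-index sum = 524 mod 256 = 12; odd-index sum = 778 mod 256 = 10 → 0c 0a.
Outer input = (K'⊕opad) ∥ inner = 05 fb 35 dd 44 bb ∥ 0c 0a.
Outer hash (tag): even-index sum = 138 mod 256 = 138; odd-index sum = 669 mod 256 = 157 → 8a 9d.

8a9d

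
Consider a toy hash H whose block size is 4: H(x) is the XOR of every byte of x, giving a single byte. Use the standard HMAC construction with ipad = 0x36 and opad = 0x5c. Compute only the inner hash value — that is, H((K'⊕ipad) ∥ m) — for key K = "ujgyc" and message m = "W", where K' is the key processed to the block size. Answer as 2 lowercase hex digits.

35

Key "ujgyc" = 75 6a 67 79 63 is 5 bytes > B = 4, so hash it first: H(key) = 62, then zero-pad to 4 bytes: K' = 62 00 00 00.
K' ⊕ ipad = 54 36 36 36.
Inner input = 54 36 36 36 ∥ 57.
Inner hash: XOR 54⊕36⊕36⊕36⊕57 = 35.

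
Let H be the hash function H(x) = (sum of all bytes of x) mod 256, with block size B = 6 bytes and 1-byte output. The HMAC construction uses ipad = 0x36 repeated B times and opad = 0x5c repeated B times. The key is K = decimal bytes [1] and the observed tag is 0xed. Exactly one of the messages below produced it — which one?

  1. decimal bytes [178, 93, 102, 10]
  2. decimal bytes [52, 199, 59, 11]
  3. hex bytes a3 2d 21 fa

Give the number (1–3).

Key decimal bytes [1] = 01 is 1 byte ≤ B = 6; zero-pad to 6 bytes: K' = 01 00 00 00 00 00.
K' ⊕ ipad = 37 36 36 36 36 36; K' ⊕ opad = 5d 5c 5c 5c 5c 5c.
m1: inner = H(37 36 36 36 36 36 b2 5d 66 0a) = c4; tag = H(5d 5c 5c 5c 5c 5c c4) = ed ← matches
m2: inner = H(37 36 36 36 36 36 34 c7 3b 0b) = 86; tag = H(5d 5c 5c 5c 5c 5c 86) = af
m3: inner = H(37 36 36 36 36 36 a3 2d 21 fa) = 30; tag = H(5d 5c 5c 5c 5c 5c 30) = 59

1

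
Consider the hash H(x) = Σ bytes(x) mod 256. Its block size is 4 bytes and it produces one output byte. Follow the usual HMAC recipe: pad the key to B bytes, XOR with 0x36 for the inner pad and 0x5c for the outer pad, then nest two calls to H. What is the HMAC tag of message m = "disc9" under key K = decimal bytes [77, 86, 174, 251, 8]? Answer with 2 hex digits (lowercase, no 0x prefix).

Key decimal bytes [77, 86, 174, 251, 8] = 4d 56 ae fb 08 is 5 bytes > B = 4, so hash it first: H(key) = 54, then zero-pad to 4 bytes: K' = 54 00 00 00.
K' ⊕ ipad = 62 36 36 36.  K' ⊕ opad = 08 5c 5c 5c.
Inner input = (K'⊕ipad) ∥ m = 62 36 36 36 ∥ 64 69 73 63 39.
Inner hash: sum = 98+54+54+54+100+105+115+99+57 = 736; mod 256 = 224 → e0.
Outer input = (K'⊕opad) ∥ inner = 08 5c 5c 5c ∥ e0.
Outer hash (tag): sum = 8+92+92+92+224 = 508; mod 256 = 252 → fc.

fc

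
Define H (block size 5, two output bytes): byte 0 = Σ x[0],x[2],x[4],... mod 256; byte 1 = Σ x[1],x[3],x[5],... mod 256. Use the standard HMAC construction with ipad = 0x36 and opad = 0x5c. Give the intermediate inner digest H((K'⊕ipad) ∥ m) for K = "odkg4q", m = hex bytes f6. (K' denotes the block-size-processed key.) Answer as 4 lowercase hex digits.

Key "odkg4q" = 6f 64 6b 67 34 71 is 6 bytes > B = 5, so hash it first: H(key) = 0e 3c, then zero-pad to 5 bytes: K' = 0e 3c 00 00 00.
K' ⊕ ipad = 38 0a 36 36 36.
Inner input = 38 0a 36 36 36 ∥ f6.
Inner hash: even-index sum = 164 mod 256 = 164; odd-index sum = 310 mod 256 = 54 → a4 36.

a436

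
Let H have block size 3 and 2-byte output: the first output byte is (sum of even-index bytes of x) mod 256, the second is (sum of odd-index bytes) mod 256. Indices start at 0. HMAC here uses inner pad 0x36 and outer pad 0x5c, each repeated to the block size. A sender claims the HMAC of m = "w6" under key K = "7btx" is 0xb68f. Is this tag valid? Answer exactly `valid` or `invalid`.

Key "7btx" = 37 62 74 78 is 4 bytes > B = 3, so hash it first: H(key) = ab da, then zero-pad to 3 bytes: K' = ab da 00.
K' ⊕ ipad = 9d ec 36; K' ⊕ opad = f7 86 5c.
Inner hash: even-index sum = 265 mod 256 = 9; odd-index sum = 355 mod 256 = 99 → 09 63.
Outer hash (recomputed tag): even-index sum = 438 mod 256 = 182; odd-index sum = 143 mod 256 = 143 → b6 8f.
Recomputed tag = b68f; claimed = b68f → match.

valid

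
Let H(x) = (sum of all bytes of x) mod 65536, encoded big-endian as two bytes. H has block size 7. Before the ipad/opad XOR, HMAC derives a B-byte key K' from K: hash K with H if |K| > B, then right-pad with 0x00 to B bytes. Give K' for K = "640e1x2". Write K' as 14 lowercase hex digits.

Key "640e1x2" = 36 34 30 65 31 78 32 is exactly B = 7 bytes: K' = 36 34 30 65 31 78 32.

36343065317832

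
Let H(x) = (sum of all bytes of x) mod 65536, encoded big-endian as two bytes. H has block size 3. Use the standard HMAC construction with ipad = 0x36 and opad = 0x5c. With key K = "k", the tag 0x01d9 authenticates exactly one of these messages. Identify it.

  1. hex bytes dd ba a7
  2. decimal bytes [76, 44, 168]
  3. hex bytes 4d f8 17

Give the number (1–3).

2

Key "k" = 6b is 1 byte ≤ B = 3; zero-pad to 3 bytes: K' = 6b 00 00.
K' ⊕ ipad = 5d 36 36; K' ⊕ opad = 37 5c 5c.
m1: inner = H(5d 36 36 dd ba a7) = 03 07; tag = H(37 5c 5c 03 07) = 00f9
m2: inner = H(5d 36 36 4c 2c a8) = 01 e9; tag = H(37 5c 5c 01 e9) = 01d9 ← matches
m3: inner = H(5d 36 36 4d f8 17) = 02 25; tag = H(37 5c 5c 02 25) = 0116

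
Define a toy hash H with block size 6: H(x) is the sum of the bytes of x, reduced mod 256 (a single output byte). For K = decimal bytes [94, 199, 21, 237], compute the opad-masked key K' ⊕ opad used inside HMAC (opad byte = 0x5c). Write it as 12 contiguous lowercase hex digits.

Key decimal bytes [94, 199, 21, 237] = 5e c7 15 ed is 4 bytes ≤ B = 6; zero-pad to 6 bytes: K' = 5e c7 15 ed 00 00.
XOR each byte with 0x5c: 5e⊕5c=02, c7⊕5c=9b, 15⊕5c=49, ed⊕5c=b1, 00⊕5c=5c, 00⊕5c=5c.

029b49b15c5c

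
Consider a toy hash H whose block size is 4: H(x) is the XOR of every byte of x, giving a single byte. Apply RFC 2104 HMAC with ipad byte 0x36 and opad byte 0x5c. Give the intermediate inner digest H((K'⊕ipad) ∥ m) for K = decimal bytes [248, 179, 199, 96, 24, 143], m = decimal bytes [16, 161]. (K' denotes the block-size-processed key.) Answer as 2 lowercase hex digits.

ca

Key decimal bytes [248, 179, 199, 96, 24, 143] = f8 b3 c7 60 18 8f is 6 bytes > B = 4, so hash it first: H(key) = 7b, then zero-pad to 4 bytes: K' = 7b 00 00 00.
K' ⊕ ipad = 4d 36 36 36.
Inner input = 4d 36 36 36 ∥ 10 a1.
Inner hash: XOR 4d⊕36⊕36⊕36⊕10⊕a1 = ca.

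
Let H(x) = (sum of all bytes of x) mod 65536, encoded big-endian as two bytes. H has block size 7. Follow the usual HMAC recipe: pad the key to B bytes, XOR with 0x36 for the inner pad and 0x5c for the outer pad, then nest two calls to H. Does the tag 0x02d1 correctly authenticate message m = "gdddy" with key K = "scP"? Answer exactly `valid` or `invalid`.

Key "scP" = 73 63 50 is 3 bytes ≤ B = 7; zero-pad to 7 bytes: K' = 73 63 50 00 00 00 00.
K' ⊕ ipad = 45 55 66 36 36 36 36; K' ⊕ opad = 2f 3f 0c 5c 5c 5c 5c.
Inner hash: sum = 69+85+102+54+54+54+54+103+100+100+100+121 = 996 → 03 e4.
Outer hash (recomputed tag): sum = 47+63+12+92+92+92+92+3+228 = 721 → 02 d1.
Recomputed tag = 02d1; claimed = 02d1 → match.

valid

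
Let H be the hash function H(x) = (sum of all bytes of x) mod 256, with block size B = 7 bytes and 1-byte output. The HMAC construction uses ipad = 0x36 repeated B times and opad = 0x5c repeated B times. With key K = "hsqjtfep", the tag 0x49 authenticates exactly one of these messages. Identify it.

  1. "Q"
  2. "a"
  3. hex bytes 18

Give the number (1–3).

1

Key "hsqjtfep" = 68 73 71 6a 74 66 65 70 is 8 bytes > B = 7, so hash it first: H(key) = 65, then zero-pad to 7 bytes: K' = 65 00 00 00 00 00 00.
K' ⊕ ipad = 53 36 36 36 36 36 36; K' ⊕ opad = 39 5c 5c 5c 5c 5c 5c.
m1: inner = H(53 36 36 36 36 36 36 51) = e8; tag = H(39 5c 5c 5c 5c 5c 5c e8) = 49 ← matches
m2: inner = H(53 36 36 36 36 36 36 61) = f8; tag = H(39 5c 5c 5c 5c 5c 5c f8) = 59
m3: inner = H(53 36 36 36 36 36 36 18) = af; tag = H(39 5c 5c 5c 5c 5c 5c af) = 10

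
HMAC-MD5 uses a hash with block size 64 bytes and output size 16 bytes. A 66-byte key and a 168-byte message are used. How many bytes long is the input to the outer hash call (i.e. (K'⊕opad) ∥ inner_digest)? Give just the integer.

Key is 66 > 64 bytes, so it is hashed to 16 bytes then zero-padded to 64: |K'| = 64.
Outer input = (K'⊕opad) ∥ H(inner) → 64 + 16 = 80 bytes.

80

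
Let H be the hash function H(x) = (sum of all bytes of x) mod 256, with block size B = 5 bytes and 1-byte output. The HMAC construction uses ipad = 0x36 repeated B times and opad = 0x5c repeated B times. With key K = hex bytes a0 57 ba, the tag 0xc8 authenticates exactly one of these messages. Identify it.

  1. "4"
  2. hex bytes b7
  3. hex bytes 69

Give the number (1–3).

1

Key hex bytes a0 57 ba is 3 bytes ≤ B = 5; zero-pad to 5 bytes: K' = a0 57 ba 00 00.
K' ⊕ ipad = 96 61 8c 36 36; K' ⊕ opad = fc 0b e6 5c 5c.
m1: inner = H(96 61 8c 36 36 34) = 23; tag = H(fc 0b e6 5c 5c 23) = c8 ← matches
m2: inner = H(96 61 8c 36 36 b7) = a6; tag = H(fc 0b e6 5c 5c a6) = 4b
m3: inner = H(96 61 8c 36 36 69) = 58; tag = H(fc 0b e6 5c 5c 58) = fd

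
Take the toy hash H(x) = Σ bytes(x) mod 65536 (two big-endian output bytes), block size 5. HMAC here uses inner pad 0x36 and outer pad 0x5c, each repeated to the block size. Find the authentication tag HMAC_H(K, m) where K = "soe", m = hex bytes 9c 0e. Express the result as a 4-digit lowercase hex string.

Key "soe" = 73 6f 65 is 3 bytes ≤ B = 5; zero-pad to 5 bytes: K' = 73 6f 65 00 00.
K' ⊕ ipad = 45 59 53 36 36.  K' ⊕ opad = 2f 33 39 5c 5c.
Inner input = (K'⊕ipad) ∥ m = 45 59 53 36 36 ∥ 9c 0e.
Inner hash: sum = 69+89+83+54+54+156+14 = 519 → 02 07.
Outer input = (K'⊕opad) ∥ inner = 2f 33 39 5c 5c ∥ 02 07.
Outer hash (tag): sum = 47+51+57+92+92+2+7 = 348 → 01 5c.

015c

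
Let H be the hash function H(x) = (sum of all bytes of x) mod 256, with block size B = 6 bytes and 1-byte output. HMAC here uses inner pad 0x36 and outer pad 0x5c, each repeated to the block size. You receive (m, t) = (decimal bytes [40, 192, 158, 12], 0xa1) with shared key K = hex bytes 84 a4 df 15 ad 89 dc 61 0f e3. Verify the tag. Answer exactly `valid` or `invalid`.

invalid

Key hex bytes 84 a4 df 15 ad 89 dc 61 0f e3 is 10 bytes > B = 6, so hash it first: H(key) = 81, then zero-pad to 6 bytes: K' = 81 00 00 00 00 00.
K' ⊕ ipad = b7 36 36 36 36 36; K' ⊕ opad = dd 5c 5c 5c 5c 5c.
Inner hash: sum = 183+54+54+54+54+54+40+192+158+12 = 855; mod 256 = 87 → 57.
Outer hash (recomputed tag): sum = 221+92+92+92+92+92+87 = 768; mod 256 = 0 → 00.
Recomputed tag = 00; claimed = a1 → mismatch.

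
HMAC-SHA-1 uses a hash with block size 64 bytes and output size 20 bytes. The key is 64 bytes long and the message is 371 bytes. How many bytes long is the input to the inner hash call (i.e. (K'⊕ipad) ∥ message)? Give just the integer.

435

Key is 64 ≤ 64 bytes, zero-padded: |K'| = 64.
Inner input = (K'⊕ipad) ∥ m → 64 + 371 = 435 bytes.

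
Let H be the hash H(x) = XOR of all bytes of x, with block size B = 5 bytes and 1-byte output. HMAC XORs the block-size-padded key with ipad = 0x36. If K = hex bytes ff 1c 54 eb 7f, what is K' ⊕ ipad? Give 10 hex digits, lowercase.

c92a62dd49

Key hex bytes ff 1c 54 eb 7f is exactly B = 5 bytes: K' = ff 1c 54 eb 7f.
XOR each byte with 0x36: ff⊕36=c9, 1c⊕36=2a, 54⊕36=62, eb⊕36=dd, 7f⊕36=49.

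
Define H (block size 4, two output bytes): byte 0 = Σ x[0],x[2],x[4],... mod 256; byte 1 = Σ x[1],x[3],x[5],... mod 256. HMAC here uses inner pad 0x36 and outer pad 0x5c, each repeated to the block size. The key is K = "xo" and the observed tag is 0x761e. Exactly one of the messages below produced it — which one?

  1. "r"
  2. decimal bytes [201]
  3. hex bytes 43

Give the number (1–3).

1

Key "xo" = 78 6f is 2 bytes ≤ B = 4; zero-pad to 4 bytes: K' = 78 6f 00 00.
K' ⊕ ipad = 4e 59 36 36; K' ⊕ opad = 24 33 5c 5c.
m1: inner = H(4e 59 36 36 72) = f6 8f; tag = H(24 33 5c 5c f6 8f) = 761e ← matches
m2: inner = H(4e 59 36 36 c9) = 4d 8f; tag = H(24 33 5c 5c 4d 8f) = cd1e
m3: inner = H(4e 59 36 36 43) = c7 8f; tag = H(24 33 5c 5c c7 8f) = 471e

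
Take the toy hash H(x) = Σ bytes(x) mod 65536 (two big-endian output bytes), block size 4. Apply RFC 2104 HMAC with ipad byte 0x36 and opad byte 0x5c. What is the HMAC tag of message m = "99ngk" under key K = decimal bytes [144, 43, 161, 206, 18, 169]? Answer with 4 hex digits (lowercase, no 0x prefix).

01f7

Key decimal bytes [144, 43, 161, 206, 18, 169] = 90 2b a1 ce 12 a9 is 6 bytes > B = 4, so hash it first: H(key) = 02 e5, then zero-pad to 4 bytes: K' = 02 e5 00 00.
K' ⊕ ipad = 34 d3 36 36.  K' ⊕ opad = 5e b9 5c 5c.
Inner input = (K'⊕ipad) ∥ m = 34 d3 36 36 ∥ 39 39 6e 67 6b.
Inner hash: sum = 52+211+54+54+57+57+110+103+107 = 805 → 03 25.
Outer input = (K'⊕opad) ∥ inner = 5e b9 5c 5c ∥ 03 25.
Outer hash (tag): sum = 94+185+92+92+3+37 = 503 → 01 f7.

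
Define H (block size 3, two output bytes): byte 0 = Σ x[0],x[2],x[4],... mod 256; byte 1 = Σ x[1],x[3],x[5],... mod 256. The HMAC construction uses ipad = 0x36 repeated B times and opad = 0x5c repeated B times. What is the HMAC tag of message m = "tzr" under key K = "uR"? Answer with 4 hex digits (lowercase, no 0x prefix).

Key "uR" = 75 52 is 2 bytes ≤ B = 3; zero-pad to 3 bytes: K' = 75 52 00.
K' ⊕ ipad = 43 64 36.  K' ⊕ opad = 29 0e 5c.
Inner input = (K'⊕ipad) ∥ m = 43 64 36 ∥ 74 7a 72.
Inner hash: even-index sum = 243 mod 256 = 243; odd-index sum = 330 mod 256 = 74 → f3 4a.
Outer input = (K'⊕opad) ∥ inner = 29 0e 5c ∥ f3 4a.
Outer hash (tag): even-index sum = 207 mod 256 = 207; odd-index sum = 257 mod 256 = 1 → cf 01.

cf01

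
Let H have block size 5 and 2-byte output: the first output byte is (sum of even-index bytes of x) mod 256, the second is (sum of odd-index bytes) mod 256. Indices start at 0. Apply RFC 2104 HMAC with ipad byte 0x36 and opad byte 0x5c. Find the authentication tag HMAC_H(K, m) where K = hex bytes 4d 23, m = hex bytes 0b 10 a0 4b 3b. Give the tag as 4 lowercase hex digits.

fa1d

Key hex bytes 4d 23 is 2 bytes ≤ B = 5; zero-pad to 5 bytes: K' = 4d 23 00 00 00.
K' ⊕ ipad = 7b 15 36 36 36.  K' ⊕ opad = 11 7f 5c 5c 5c.
Inner input = (K'⊕ipad) ∥ m = 7b 15 36 36 36 ∥ 0b 10 a0 4b 3b.
Inner hash: even-index sum = 322 mod 256 = 66; odd-index sum = 305 mod 256 = 49 → 42 31.
Outer input = (K'⊕opad) ∥ inner = 11 7f 5c 5c 5c ∥ 42 31.
Outer hash (tag): even-index sum = 250 mod 256 = 250; odd-index sum = 285 mod 256 = 29 → fa 1d.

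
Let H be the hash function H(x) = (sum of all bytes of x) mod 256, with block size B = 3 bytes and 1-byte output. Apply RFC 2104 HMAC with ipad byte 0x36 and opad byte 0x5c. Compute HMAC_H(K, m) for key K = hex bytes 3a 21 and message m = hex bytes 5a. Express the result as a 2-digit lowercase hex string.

Key hex bytes 3a 21 is 2 bytes ≤ B = 3; zero-pad to 3 bytes: K' = 3a 21 00.
K' ⊕ ipad = 0c 17 36.  K' ⊕ opad = 66 7d 5c.
Inner input = (K'⊕ipad) ∥ m = 0c 17 36 ∥ 5a.
Inner hash: sum = 12+23+54+90 = 179 → b3.
Outer input = (K'⊕opad) ∥ inner = 66 7d 5c ∥ b3.
Outer hash (tag): sum = 102+125+92+179 = 498; mod 256 = 242 → f2.

f2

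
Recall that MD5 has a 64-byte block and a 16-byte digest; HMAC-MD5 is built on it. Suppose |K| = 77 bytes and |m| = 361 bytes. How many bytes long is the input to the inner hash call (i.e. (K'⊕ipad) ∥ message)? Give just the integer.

425

Key is 77 > 64 bytes, so it is hashed to 16 bytes then zero-padded to 64: |K'| = 64.
Inner input = (K'⊕ipad) ∥ m → 64 + 361 = 425 bytes.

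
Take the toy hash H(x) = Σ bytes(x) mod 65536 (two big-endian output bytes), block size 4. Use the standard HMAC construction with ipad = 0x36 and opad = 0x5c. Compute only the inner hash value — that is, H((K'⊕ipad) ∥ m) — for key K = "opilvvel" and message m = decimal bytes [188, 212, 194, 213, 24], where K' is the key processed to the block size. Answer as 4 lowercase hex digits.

0427

Key "opilvvel" = 6f 70 69 6c 76 76 65 6c is 8 bytes > B = 4, so hash it first: H(key) = 03 71, then zero-pad to 4 bytes: K' = 03 71 00 00.
K' ⊕ ipad = 35 47 36 36.
Inner input = 35 47 36 36 ∥ bc d4 c2 d5 18.
Inner hash: sum = 53+71+54+54+188+212+194+213+24 = 1063 → 04 27.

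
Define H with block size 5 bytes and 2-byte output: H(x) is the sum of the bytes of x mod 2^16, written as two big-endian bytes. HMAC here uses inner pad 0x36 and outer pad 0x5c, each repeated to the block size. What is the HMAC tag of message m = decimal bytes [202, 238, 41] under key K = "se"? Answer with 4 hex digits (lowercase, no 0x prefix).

019a

Key "se" = 73 65 is 2 bytes ≤ B = 5; zero-pad to 5 bytes: K' = 73 65 00 00 00.
K' ⊕ ipad = 45 53 36 36 36.  K' ⊕ opad = 2f 39 5c 5c 5c.
Inner input = (K'⊕ipad) ∥ m = 45 53 36 36 36 ∥ ca ee 29.
Inner hash: sum = 69+83+54+54+54+202+238+41 = 795 → 03 1b.
Outer input = (K'⊕opad) ∥ inner = 2f 39 5c 5c 5c ∥ 03 1b.
Outer hash (tag): sum = 47+57+92+92+92+3+27 = 410 → 01 9a.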